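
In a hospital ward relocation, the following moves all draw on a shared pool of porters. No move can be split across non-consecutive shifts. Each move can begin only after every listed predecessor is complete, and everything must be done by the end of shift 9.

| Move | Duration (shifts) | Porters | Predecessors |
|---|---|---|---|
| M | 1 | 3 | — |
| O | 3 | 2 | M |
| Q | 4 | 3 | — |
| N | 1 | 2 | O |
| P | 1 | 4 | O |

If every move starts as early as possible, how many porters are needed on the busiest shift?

6

Early-start schedule: M@1, O@2, Q@1, N@5, P@5.
Load per shift: shift 1: 6, shift 2: 5, shift 3: 5, shift 4: 5, shift 5: 6, shift 6: 0, shift 7: 0, shift 8: 0, shift 9: 0.
Peak is 6.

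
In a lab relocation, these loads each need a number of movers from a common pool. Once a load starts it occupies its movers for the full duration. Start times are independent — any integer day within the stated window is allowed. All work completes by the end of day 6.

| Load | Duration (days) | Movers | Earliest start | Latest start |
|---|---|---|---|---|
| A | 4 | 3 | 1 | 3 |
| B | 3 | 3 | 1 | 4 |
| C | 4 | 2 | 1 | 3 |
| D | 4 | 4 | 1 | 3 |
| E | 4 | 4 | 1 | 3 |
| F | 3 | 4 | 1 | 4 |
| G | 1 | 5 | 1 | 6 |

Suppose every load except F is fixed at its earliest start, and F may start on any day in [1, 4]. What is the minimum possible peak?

21

F@1: d1:25  d2:20  d3:20  d4:13  d5:0  d6:0 → peak 25
F@2: d1:21  d2:20  d3:20  d4:17  d5:0  d6:0 → peak 21
F@3: d1:21  d2:16  d3:20  d4:17  d5:4  d6:0 → peak 21
F@4: d1:21  d2:16  d3:16  d4:17  d5:4  d6:4 → peak 21
Best is F@2, peak 21.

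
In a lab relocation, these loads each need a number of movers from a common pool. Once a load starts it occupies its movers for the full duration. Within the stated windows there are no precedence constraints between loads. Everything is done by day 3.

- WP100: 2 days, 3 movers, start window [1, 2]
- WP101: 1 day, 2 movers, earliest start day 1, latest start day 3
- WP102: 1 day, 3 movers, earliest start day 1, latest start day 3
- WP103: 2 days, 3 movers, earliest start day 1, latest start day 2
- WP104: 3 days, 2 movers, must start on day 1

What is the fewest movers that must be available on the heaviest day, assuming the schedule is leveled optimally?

Early-start (WP100@1, WP101@1, WP102@1, WP103@1, WP104@1) gives peak 13: d1:13  d2:8  d3:2.
Shift WP102→3, WP103→2.
Schedule WP100@1, WP101@1, WP102@3, WP103@2, WP104@1: d1:7  d2:8  d3:8 — peak 8.
Total mover-days = 23 over 3 days ⇒ peak ≥ ⌈23/3⌉ = 8, so 8 is optimal.

8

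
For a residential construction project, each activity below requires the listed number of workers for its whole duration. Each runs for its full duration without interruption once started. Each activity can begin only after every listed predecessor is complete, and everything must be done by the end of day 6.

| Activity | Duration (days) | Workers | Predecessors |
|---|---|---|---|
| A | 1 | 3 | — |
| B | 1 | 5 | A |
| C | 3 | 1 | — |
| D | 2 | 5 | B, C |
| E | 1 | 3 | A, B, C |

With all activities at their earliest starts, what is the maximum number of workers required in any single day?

8

Early-start schedule: A@1, B@2, C@1, D@4, E@4.
Load per day: day 1: 4, day 2: 6, day 3: 1, day 4: 8, day 5: 5, day 6: 0.
Peak is 8.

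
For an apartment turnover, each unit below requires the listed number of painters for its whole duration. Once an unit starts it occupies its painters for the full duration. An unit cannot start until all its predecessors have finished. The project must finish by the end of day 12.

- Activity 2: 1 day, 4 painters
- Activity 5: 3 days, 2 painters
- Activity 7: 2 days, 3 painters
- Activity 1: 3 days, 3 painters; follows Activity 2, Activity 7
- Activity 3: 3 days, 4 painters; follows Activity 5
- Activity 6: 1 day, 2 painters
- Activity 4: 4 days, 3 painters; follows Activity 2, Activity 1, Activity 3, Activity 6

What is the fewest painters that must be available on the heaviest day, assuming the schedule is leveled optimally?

Early-start (Activity 2@1, Activity 5@1, Activity 7@1, Activity 1@3, Activity 3@4, Activity 6@1, Activity 4@7) gives peak 11: d1:11  d2:5  d3:5  d4:7  d5:7  d6:4  d7:3  d8:3  d9:3  d10:3  d11:0  d12:0.
Shift Activity 7→2, Activity 1→4, Activity 6→2.
Schedule Activity 2@1, Activity 5@1, Activity 7@2, Activity 1@4, Activity 3@4, Activity 6@2, Activity 4@7: d1:6  d2:7  d3:5  d4:7  d5:7  d6:7  d7:3  d8:3  d9:3  d10:3  d11:0  d12:0 — peak 7.

7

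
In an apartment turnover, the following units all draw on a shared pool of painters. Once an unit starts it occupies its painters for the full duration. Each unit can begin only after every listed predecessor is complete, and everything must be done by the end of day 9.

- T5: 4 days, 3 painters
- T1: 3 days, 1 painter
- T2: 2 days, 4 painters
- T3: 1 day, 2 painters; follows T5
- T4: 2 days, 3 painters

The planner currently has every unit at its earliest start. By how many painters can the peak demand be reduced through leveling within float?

Early-start peak: d1:11  d2:11  d3:4  d4:3  d5:2  d6:0  d7:0  d8:0  d9:0 ⇒ 11.
Leveled (T5@1, T1@1, T2@5, T3@7, T4@8): d1:4  d2:4  d3:4  d4:3  d5:4  d6:4  d7:2  d8:3  d9:3 ⇒ 4.
Reduction 11 − 4 = 7.

7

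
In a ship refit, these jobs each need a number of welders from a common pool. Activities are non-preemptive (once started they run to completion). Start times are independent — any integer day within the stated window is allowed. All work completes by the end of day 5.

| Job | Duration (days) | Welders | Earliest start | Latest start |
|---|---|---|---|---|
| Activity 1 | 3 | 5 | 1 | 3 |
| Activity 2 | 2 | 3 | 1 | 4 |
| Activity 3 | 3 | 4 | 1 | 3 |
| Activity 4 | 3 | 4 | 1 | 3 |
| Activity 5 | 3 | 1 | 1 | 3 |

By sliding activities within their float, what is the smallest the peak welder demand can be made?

14

Early-start (Activity 1@1, Activity 2@1, Activity 3@1, Activity 4@1, Activity 5@1) gives peak 17: d1:17  d2:17  d3:14  d4:0  d5:0.
Shift Activity 4→3.
Schedule Activity 1@1, Activity 2@1, Activity 3@1, Activity 4@3, Activity 5@1: d1:13  d2:13  d3:14  d4:4  d5:4 — peak 14.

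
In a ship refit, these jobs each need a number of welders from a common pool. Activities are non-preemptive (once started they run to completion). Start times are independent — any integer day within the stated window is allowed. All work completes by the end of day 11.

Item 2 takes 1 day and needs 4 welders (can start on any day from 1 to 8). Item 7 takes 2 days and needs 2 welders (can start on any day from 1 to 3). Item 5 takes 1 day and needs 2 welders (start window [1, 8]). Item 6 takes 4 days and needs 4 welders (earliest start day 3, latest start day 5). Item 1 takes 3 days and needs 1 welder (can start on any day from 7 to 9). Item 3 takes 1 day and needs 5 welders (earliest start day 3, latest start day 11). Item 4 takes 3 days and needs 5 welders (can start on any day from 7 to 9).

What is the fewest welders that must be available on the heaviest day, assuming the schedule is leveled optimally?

6

Early-start (Item 2@1, Item 7@1, Item 5@1, Item 6@3, Item 1@7, Item 3@3, Item 4@7) gives peak 9: d1:8  d2:2  d3:9  d4:4  d5:4  d6:4  d7:6  d8:6  d9:6  d10:0  d11:0.
Shift Item 5→2, Item 3→7, Item 4→8.
Schedule Item 2@1, Item 7@1, Item 5@2, Item 6@3, Item 1@7, Item 3@7, Item 4@8: d1:6  d2:4  d3:4  d4:4  d5:4  d6:4  d7:6  d8:6  d9:6  d10:5  d11:0 — peak 6.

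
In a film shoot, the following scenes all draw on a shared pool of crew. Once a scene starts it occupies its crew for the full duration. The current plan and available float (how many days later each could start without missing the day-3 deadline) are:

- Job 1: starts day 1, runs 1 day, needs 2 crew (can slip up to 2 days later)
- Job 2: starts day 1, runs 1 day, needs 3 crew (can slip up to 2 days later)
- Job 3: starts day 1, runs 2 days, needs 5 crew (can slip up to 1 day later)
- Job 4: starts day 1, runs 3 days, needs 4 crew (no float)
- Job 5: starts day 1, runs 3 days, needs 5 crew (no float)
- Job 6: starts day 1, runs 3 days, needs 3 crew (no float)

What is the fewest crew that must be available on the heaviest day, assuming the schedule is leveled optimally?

Early-start (Job 1@1, Job 2@1, Job 3@1, Job 4@1, Job 5@1, Job 6@1) gives peak 22: d1:22  d2:17  d3:12.
Shift Job 3→2.
Schedule Job 1@1, Job 2@1, Job 3@2, Job 4@1, Job 5@1, Job 6@1: d1:17  d2:17  d3:17 — peak 17.
Total crew member-days = 51 over 3 days ⇒ peak ≥ ⌈51/3⌉ = 17, so 17 is optimal.

17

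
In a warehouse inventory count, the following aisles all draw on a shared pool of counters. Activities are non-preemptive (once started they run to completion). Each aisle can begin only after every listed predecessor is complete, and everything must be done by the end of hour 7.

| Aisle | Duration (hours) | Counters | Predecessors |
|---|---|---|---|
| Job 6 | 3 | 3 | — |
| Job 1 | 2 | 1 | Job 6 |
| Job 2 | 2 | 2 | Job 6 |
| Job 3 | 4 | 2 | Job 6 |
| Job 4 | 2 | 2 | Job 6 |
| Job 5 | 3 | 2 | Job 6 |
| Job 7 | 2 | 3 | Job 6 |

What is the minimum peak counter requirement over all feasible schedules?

8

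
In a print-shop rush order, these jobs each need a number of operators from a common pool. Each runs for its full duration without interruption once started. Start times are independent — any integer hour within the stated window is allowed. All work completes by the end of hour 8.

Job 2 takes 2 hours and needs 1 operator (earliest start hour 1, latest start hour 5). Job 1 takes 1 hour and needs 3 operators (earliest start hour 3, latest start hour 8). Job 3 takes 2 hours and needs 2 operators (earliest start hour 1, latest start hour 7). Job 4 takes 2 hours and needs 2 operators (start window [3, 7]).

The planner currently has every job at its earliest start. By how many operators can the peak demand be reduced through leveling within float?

2

Early-start peak: h1:3  h2:3  h3:5  h4:2  h5:0  h6:0  h7:0  h8:0 ⇒ 5.
Leveled (Job 2@1, Job 1@3, Job 3@1, Job 4@4): h1:3  h2:3  h3:3  h4:2  h5:2  h6:0  h7:0  h8:0 ⇒ 3.
Reduction 5 − 3 = 2.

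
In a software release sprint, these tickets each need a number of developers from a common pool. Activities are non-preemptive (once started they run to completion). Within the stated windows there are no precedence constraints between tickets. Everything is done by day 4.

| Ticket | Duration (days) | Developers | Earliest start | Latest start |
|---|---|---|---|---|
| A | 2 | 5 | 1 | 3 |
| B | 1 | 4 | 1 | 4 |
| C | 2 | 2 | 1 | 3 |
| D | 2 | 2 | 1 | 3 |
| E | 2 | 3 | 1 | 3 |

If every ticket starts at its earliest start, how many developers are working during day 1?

16

At early start, day 1 has: A, B, C, D, E.
Demand: 5 + 4 + 2 + 2 + 3 = 16.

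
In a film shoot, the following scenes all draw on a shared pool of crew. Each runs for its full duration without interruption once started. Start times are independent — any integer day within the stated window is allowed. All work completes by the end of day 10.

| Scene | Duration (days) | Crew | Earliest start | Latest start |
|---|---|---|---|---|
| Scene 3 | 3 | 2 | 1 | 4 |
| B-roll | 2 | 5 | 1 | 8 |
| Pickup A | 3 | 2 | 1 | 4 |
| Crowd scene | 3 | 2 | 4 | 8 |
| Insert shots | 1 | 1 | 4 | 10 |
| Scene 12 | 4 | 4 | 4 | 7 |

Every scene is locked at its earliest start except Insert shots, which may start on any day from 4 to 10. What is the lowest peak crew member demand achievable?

9

Insert shots@4: d1:9  d2:9  d3:4  d4:7  d5:6  d6:6  d7:4  d8:0  d9:0  d10:0 → peak 9
Insert shots@5: d1:9  d2:9  d3:4  d4:6  d5:7  d6:6  d7:4  d8:0  d9:0  d10:0 → peak 9
Insert shots@6: d1:9  d2:9  d3:4  d4:6  d5:6  d6:7  d7:4  d8:0  d9:0  d10:0 → peak 9
Insert shots@7: d1:9  d2:9  d3:4  d4:6  d5:6  d6:6  d7:5  d8:0  d9:0  d10:0 → peak 9
Insert shots@8: d1:9  d2:9  d3:4  d4:6  d5:6  d6:6  d7:4  d8:1  d9:0  d10:0 → peak 9
Insert shots@9: d1:9  d2:9  d3:4  d4:6  d5:6  d6:6  d7:4  d8:0  d9:1  d10:0 → peak 9
Insert shots@10: d1:9  d2:9  d3:4  d4:6  d5:6  d6:6  d7:4  d8:0  d9:0  d10:1 → peak 9
Best is Insert shots@4, peak 9.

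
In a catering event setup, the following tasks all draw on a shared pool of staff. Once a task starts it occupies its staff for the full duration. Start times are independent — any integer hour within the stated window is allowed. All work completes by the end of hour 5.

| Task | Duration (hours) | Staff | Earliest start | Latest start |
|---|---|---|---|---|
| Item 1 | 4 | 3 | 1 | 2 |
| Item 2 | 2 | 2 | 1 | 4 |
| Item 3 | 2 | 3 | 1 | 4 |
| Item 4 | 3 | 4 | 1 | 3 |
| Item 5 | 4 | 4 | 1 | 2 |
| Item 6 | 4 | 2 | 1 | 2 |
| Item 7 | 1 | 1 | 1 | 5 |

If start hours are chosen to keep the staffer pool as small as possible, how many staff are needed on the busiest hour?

Early-start (Item 1@1, Item 2@1, Item 3@1, Item 4@1, Item 5@1, Item 6@1, Item 7@1) gives peak 19: h1:19  h2:18  h3:13  h4:9  h5:0.
Shift Item 4→3, Item 7→3.
Schedule Item 1@1, Item 2@1, Item 3@1, Item 4@3, Item 5@1, Item 6@1, Item 7@3: h1:14  h2:14  h3:14  h4:13  h5:4 — peak 14.

14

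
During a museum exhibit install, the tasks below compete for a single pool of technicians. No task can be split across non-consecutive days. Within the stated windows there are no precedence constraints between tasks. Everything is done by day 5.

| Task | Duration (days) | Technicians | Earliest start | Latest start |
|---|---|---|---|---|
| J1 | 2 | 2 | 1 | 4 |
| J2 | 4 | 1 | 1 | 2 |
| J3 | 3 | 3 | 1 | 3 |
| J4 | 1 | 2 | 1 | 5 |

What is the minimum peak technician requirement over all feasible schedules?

Early-start (J1@1, J2@1, J3@1, J4@1) gives peak 8: d1:8  d2:6  d3:4  d4:1  d5:0.
Shift J2→2, J3→3.
Schedule J1@1, J2@2, J3@3, J4@1: d1:4  d2:3  d3:4  d4:4  d5:4 — peak 4.
Total technician-days = 19 over 5 days ⇒ peak ≥ ⌈19/5⌉ = 4, so 4 is optimal.

4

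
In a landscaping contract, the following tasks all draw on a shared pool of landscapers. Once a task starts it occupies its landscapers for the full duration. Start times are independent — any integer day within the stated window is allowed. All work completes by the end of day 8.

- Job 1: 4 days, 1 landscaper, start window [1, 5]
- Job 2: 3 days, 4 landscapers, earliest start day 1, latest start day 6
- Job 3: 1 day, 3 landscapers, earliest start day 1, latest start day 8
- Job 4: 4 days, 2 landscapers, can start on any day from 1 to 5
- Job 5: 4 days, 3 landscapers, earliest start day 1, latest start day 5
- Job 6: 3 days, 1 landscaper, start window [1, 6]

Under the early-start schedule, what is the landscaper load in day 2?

At early start, day 2 has: Job 1, Job 2, Job 4, Job 5, Job 6.
Demand: 1 + 4 + 2 + 3 + 1 = 11.

11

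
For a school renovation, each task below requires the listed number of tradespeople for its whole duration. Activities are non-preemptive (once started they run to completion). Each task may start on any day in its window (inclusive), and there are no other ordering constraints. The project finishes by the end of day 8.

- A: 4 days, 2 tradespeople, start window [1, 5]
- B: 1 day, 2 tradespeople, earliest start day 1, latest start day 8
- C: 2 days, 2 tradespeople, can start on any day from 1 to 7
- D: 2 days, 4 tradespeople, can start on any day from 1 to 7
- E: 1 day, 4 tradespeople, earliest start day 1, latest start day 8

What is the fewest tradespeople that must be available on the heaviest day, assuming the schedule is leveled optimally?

Early-start (A@1, B@1, C@1, D@1, E@1) gives peak 14: d1:14  d2:8  d3:2  d4:2  d5:0  d6:0  d7:0  d8:0.
Shift C→2, D→5, E→7.
Schedule A@1, B@1, C@2, D@5, E@7: d1:4  d2:4  d3:4  d4:2  d5:4  d6:4  d7:4  d8:0 — peak 4.
Total tradesperson-days = 26 over 8 days ⇒ peak ≥ ⌈26/8⌉ = 4, so 4 is optimal.

4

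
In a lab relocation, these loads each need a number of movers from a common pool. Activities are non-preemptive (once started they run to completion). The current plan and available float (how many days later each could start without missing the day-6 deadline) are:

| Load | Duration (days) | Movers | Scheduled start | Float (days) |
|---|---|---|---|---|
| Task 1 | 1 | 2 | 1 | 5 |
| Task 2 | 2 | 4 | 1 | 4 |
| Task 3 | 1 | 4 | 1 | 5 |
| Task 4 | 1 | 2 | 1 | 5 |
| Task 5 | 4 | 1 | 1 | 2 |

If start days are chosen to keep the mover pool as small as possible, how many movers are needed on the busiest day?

Early-start (Task 1@1, Task 2@1, Task 3@1, Task 4@1, Task 5@1) gives peak 13: d1:13  d2:5  d3:1  d4:1  d5:0  d6:0.
Shift Task 2→2, Task 3→4.
Schedule Task 1@1, Task 2@2, Task 3@4, Task 4@1, Task 5@1: d1:5  d2:5  d3:5  d4:5  d5:0  d6:0 — peak 5.

5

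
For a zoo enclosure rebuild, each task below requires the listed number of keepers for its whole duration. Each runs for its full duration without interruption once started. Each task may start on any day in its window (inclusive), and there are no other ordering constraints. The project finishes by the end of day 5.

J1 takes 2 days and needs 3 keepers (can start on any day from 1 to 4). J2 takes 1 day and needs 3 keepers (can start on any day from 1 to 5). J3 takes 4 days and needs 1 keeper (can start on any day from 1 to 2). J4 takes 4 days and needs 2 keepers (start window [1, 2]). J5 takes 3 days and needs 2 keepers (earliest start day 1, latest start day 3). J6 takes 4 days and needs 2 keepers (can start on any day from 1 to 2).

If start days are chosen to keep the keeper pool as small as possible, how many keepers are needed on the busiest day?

8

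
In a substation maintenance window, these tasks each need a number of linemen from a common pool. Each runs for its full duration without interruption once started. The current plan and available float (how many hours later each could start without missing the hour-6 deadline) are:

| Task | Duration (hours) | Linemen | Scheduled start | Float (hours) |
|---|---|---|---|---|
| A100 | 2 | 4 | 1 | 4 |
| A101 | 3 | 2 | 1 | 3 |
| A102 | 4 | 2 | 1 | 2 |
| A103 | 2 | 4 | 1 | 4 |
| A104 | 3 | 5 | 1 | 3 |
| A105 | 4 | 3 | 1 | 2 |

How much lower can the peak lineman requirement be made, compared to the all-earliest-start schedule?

10

Early-start peak: h1:20  h2:20  h3:12  h4:5  h5:0  h6:0 ⇒ 20.
Leveled (A100@1, A101@1, A102@3, A103@1, A104@4, A105@3): h1:10  h2:10  h3:7  h4:10  h5:10  h6:10 ⇒ 10.
Reduction 20 − 10 = 10.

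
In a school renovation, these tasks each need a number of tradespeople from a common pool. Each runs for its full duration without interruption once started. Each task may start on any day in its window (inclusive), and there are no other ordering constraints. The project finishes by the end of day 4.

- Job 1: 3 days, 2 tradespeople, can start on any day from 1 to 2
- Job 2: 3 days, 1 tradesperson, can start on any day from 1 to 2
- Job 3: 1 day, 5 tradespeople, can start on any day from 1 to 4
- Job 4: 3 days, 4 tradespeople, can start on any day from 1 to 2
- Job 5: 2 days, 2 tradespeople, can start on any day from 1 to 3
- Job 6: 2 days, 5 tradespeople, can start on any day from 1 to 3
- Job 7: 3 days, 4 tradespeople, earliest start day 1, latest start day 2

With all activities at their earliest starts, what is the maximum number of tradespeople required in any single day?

Early-start schedule: Job 1@1, Job 2@1, Job 3@1, Job 4@1, Job 5@1, Job 6@1, Job 7@1.
Load per day: day 1: 23, day 2: 18, day 3: 11, day 4: 0.
Peak is 23.

23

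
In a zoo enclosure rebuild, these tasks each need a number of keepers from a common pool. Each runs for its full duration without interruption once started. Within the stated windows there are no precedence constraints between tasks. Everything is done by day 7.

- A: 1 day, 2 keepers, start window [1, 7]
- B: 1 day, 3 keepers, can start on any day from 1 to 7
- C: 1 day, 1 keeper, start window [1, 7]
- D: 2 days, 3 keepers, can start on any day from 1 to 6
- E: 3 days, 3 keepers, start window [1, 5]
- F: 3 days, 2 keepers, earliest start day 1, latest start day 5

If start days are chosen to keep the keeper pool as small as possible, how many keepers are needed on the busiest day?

Early-start (A@1, B@1, C@1, D@1, E@1, F@1) gives peak 14: d1:14  d2:8  d3:5  d4:0  d5:0  d6:0  d7:0.
Shift C→2, D→2, E→4, F→3.
Schedule A@1, B@1, C@2, D@2, E@4, F@3: d1:5  d2:4  d3:5  d4:5  d5:5  d6:3  d7:0 — peak 5.

5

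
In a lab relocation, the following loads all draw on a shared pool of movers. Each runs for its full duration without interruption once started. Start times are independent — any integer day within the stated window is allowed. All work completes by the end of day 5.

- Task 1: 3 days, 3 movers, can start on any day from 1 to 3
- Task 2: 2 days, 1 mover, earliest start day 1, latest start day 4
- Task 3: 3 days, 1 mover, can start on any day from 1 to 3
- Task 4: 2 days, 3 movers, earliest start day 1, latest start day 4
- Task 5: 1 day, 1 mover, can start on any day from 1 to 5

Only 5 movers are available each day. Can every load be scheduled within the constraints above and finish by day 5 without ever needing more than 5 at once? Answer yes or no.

yes

Schedule Task 1@1, Task 2@1, Task 3@1, Task 4@4, Task 5@3: d1:5  d2:5  d3:5  d4:3  d5:3 — peak 5 ≤ 5.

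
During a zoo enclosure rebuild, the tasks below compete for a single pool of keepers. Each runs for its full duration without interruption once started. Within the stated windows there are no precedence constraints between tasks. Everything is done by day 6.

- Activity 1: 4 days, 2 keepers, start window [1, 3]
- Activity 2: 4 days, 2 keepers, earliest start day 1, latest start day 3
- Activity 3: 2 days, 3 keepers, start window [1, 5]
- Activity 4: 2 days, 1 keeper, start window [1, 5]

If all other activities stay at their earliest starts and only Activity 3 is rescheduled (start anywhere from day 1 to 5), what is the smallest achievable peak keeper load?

Activity 3@1: d1:8  d2:8  d3:4  d4:4  d5:0  d6:0 → peak 8
Activity 3@2: d1:5  d2:8  d3:7  d4:4  d5:0  d6:0 → peak 8
Activity 3@3: d1:5  d2:5  d3:7  d4:7  d5:0  d6:0 → peak 7
Activity 3@4: d1:5  d2:5  d3:4  d4:7  d5:3  d6:0 → peak 7
Activity 3@5: d1:5  d2:5  d3:4  d4:4  d5:3  d6:3 → peak 5
Best is Activity 3@5, peak 5.

5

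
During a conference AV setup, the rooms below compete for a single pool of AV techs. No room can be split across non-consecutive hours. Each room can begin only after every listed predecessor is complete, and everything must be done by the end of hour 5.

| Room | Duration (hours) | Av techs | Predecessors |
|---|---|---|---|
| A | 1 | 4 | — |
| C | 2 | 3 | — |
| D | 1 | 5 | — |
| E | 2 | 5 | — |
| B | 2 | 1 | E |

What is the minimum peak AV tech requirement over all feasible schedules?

7

Early-start (A@1, C@1, D@1, E@1, B@3) gives peak 17: h1:17  h2:8  h3:1  h4:1  h5:0.
Shift A→3, C→3, D→5, B→4.
Schedule A@3, C@3, D@5, E@1, B@4: h1:5  h2:5  h3:7  h4:4  h5:6 — peak 7.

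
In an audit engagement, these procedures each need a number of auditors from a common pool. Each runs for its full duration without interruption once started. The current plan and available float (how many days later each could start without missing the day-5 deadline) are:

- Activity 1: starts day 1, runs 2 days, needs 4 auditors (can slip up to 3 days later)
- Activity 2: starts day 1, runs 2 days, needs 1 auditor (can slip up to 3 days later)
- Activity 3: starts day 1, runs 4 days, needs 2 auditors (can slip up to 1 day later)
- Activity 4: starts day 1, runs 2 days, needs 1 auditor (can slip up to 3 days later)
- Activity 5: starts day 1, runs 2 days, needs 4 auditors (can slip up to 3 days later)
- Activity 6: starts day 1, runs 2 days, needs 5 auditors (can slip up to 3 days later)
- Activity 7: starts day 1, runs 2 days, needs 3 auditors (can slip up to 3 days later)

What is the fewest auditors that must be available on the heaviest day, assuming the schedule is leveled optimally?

11

Early-start (Activity 1@1, Activity 2@1, Activity 3@1, Activity 4@1, Activity 5@1, Activity 6@1, Activity 7@1) gives peak 20: d1:20  d2:20  d3:2  d4:2  d5:0.
Shift Activity 5→3, Activity 6→3.
Schedule Activity 1@1, Activity 2@1, Activity 3@1, Activity 4@1, Activity 5@3, Activity 6@3, Activity 7@1: d1:11  d2:11  d3:11  d4:11  d5:0 — peak 11.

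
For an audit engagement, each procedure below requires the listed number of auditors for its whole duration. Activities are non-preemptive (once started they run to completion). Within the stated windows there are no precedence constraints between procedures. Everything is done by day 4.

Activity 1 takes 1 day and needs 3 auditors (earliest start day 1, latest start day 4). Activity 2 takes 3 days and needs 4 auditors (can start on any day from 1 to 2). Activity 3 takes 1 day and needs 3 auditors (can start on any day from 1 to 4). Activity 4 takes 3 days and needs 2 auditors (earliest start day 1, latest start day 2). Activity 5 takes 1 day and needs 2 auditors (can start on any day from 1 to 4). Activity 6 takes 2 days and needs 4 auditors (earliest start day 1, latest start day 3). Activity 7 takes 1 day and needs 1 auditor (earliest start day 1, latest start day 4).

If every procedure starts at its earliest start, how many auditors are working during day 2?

At early start, day 2 has: Activity 2, Activity 4, Activity 6.
Demand: 4 + 2 + 4 = 10.

10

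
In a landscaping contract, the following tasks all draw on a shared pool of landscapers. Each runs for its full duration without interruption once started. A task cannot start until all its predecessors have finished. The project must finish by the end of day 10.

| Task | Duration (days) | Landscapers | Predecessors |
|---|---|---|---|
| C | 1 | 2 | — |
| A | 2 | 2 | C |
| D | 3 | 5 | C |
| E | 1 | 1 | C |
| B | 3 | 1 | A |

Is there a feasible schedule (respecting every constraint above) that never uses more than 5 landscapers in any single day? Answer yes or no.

yes

Schedule C@1, A@2, D@4, E@2, B@7: d1:2  d2:3  d3:2  d4:5  d5:5  d6:5  d7:1  d8:1  d9:1  d10:0 — peak 5 ≤ 5.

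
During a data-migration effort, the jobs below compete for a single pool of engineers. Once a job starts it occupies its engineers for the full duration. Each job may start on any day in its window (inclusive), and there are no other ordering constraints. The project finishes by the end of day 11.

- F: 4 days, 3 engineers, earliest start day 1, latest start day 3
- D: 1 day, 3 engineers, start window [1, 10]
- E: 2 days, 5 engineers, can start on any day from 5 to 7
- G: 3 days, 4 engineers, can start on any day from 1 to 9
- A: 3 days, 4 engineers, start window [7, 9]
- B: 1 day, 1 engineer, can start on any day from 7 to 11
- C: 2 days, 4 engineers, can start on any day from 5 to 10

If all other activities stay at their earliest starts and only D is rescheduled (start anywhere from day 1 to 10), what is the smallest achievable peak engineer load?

D@1: d1:10  d2:7  d3:7  d4:3  d5:9  d6:9  d7:5  d8:4  d9:4  d10:0  d11:0 → peak 10
D@2: d1:7  d2:10  d3:7  d4:3  d5:9  d6:9  d7:5  d8:4  d9:4  d10:0  d11:0 → peak 10
D@3: d1:7  d2:7  d3:10  d4:3  d5:9  d6:9  d7:5  d8:4  d9:4  d10:0  d11:0 → peak 10
D@4: d1:7  d2:7  d3:7  d4:6  d5:9  d6:9  d7:5  d8:4  d9:4  d10:0  d11:0 → peak 9
D@5: d1:7  d2:7  d3:7  d4:3  d5:12  d6:9  d7:5  d8:4  d9:4  d10:0  d11:0 → peak 12
D@6: d1:7  d2:7  d3:7  d4:3  d5:9  d6:12  d7:5  d8:4  d9:4  d10:0  d11:0 → peak 12
D@7: d1:7  d2:7  d3:7  d4:3  d5:9  d6:9  d7:8  d8:4  d9:4  d10:0  d11:0 → peak 9
D@8: d1:7  d2:7  d3:7  d4:3  d5:9  d6:9  d7:5  d8:7  d9:4  d10:0  d11:0 → peak 9
D@9: d1:7  d2:7  d3:7  d4:3  d5:9  d6:9  d7:5  d8:4  d9:7  d10:0  d11:0 → peak 9
D@10: d1:7  d2:7  d3:7  d4:3  d5:9  d6:9  d7:5  d8:4  d9:4  d10:3  d11:0 → peak 9
Best is D@4, peak 9.

9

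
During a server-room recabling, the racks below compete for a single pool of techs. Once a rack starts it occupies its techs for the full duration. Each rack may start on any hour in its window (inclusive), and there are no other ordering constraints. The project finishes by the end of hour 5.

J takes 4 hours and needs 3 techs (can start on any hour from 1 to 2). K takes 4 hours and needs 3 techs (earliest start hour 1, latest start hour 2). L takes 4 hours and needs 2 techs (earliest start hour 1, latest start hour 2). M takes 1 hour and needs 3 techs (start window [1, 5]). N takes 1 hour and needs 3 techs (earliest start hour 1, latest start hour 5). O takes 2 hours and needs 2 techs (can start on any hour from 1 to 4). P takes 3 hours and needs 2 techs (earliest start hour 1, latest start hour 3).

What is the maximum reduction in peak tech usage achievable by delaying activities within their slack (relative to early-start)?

8

Early-start peak: h1:18  h2:12  h3:10  h4:8  h5:0 ⇒ 18.
Leveled (J@1, K@1, L@1, M@5, N@5, O@1, P@3): h1:10  h2:10  h3:10  h4:10  h5:8 ⇒ 10.
Reduction 18 − 10 = 8.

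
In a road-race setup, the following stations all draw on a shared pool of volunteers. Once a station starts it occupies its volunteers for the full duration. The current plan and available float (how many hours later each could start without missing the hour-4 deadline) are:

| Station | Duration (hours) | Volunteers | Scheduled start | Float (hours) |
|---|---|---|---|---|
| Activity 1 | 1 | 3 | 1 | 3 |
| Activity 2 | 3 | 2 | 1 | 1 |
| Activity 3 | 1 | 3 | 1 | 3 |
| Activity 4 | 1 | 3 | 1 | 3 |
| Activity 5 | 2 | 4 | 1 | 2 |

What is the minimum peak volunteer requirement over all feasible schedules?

Early-start (Activity 1@1, Activity 2@1, Activity 3@1, Activity 4@1, Activity 5@1) gives peak 15: h1:15  h2:6  h3:2  h4:0.
Shift Activity 3→4, Activity 4→4, Activity 5→2.
Schedule Activity 1@1, Activity 2@1, Activity 3@4, Activity 4@4, Activity 5@2: h1:5  h2:6  h3:6  h4:6 — peak 6.
Total volunteer-hours = 23 over 4 hours ⇒ peak ≥ ⌈23/4⌉ = 6, so 6 is optimal.

6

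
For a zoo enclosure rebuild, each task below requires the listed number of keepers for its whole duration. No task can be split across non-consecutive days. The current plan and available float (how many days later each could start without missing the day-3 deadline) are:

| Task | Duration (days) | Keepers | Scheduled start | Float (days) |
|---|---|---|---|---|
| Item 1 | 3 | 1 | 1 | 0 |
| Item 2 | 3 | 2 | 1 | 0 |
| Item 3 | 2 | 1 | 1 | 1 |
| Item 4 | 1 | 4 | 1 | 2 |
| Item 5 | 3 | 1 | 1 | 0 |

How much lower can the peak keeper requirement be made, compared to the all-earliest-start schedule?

Early-start peak: d1:9  d2:5  d3:4 ⇒ 9.
Leveled (Item 1@1, Item 2@1, Item 3@1, Item 4@3, Item 5@1): d1:5  d2:5  d3:8 ⇒ 8.
Reduction 9 − 8 = 1.

1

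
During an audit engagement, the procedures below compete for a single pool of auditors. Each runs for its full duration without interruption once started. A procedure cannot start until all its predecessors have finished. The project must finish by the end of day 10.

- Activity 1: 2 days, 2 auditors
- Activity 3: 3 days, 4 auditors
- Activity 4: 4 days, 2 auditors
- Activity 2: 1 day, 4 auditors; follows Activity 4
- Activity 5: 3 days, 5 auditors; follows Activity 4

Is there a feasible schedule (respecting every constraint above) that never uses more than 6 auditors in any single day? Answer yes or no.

Schedule Activity 1@1, Activity 3@1, Activity 4@3, Activity 2@7, Activity 5@8: d1:6  d2:6  d3:6  d4:2  d5:2  d6:2  d7:4  d8:5  d9:5  d10:5 — peak 6 ≤ 6.

yes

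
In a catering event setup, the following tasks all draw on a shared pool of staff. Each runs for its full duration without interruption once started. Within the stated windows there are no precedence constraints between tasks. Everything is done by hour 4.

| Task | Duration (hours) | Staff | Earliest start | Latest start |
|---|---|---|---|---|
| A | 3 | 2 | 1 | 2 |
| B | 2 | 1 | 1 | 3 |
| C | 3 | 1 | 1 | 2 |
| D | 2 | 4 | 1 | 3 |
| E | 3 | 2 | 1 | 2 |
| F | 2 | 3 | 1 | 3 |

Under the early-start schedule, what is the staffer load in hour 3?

5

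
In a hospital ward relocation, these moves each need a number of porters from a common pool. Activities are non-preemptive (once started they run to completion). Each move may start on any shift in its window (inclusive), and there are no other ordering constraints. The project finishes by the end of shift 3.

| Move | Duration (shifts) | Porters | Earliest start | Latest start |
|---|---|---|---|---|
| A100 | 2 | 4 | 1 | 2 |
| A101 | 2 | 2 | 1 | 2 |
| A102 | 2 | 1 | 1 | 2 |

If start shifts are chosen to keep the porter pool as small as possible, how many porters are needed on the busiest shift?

7

Schedule A100@1, A101@1, A102@1: s1:7  s2:7  s3:0 — peak 7.
No arrangement of the 8 feasible schedules does better.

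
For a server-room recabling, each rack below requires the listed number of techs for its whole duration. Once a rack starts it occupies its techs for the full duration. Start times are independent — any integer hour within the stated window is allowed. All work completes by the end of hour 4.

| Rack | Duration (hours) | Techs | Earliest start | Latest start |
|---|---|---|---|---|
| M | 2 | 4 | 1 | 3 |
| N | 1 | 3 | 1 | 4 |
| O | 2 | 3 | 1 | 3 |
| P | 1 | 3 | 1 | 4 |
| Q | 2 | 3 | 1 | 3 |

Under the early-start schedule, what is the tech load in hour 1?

At early start, hour 1 has: M, N, O, P, Q.
Demand: 4 + 3 + 3 + 3 + 3 = 16.

16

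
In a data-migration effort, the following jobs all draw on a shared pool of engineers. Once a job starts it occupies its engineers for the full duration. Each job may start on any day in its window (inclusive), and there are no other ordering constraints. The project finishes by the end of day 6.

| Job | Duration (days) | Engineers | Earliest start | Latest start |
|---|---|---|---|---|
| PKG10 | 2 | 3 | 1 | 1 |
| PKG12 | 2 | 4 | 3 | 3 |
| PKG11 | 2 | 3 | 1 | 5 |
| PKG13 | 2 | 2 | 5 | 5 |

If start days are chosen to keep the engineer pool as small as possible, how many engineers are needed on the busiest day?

Early-start (PKG10@1, PKG12@3, PKG11@1, PKG13@5) gives peak 6: d1:6  d2:6  d3:4  d4:4  d5:2  d6:2.
Shift PKG11→5.
Schedule PKG10@1, PKG12@3, PKG11@5, PKG13@5: d1:3  d2:3  d3:4  d4:4  d5:5  d6:5 — peak 5.
No arrangement of the 5 feasible schedules does better.

5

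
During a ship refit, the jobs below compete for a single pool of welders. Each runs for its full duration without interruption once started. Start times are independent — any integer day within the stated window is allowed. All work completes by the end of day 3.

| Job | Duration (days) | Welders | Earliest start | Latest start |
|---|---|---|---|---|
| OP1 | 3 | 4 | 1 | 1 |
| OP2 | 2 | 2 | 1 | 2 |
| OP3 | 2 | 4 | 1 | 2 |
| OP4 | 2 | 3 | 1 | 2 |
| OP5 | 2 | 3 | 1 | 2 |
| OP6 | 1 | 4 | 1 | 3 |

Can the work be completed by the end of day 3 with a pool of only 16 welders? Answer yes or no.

Schedule OP1@1, OP2@1, OP3@1, OP4@1, OP5@1, OP6@3: d1:16  d2:16  d3:8 — peak 16 ≤ 16.

yes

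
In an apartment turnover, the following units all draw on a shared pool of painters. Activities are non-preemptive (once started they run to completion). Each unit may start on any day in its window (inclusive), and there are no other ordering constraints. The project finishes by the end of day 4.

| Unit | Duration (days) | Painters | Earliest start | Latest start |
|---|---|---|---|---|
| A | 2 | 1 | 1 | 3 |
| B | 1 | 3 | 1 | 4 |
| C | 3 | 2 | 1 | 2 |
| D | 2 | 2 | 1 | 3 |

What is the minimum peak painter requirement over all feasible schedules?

4

Early-start (A@1, B@1, C@1, D@1) gives peak 8: d1:8  d2:5  d3:2  d4:0.
Shift C→2, D→3.
Schedule A@1, B@1, C@2, D@3: d1:4  d2:3  d3:4  d4:4 — peak 4.
Total painter-days = 15 over 4 days ⇒ peak ≥ ⌈15/4⌉ = 4, so 4 is optimal.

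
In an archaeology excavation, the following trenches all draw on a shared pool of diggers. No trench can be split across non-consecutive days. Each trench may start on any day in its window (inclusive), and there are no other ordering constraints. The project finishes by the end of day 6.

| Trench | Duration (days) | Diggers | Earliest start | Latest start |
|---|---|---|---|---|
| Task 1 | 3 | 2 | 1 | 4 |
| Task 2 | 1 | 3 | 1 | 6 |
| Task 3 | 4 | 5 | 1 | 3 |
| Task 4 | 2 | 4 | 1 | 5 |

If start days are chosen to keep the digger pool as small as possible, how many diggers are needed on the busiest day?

Early-start (Task 1@1, Task 2@1, Task 3@1, Task 4@1) gives peak 14: d1:14  d2:11  d3:7  d4:5  d5:0  d6:0.
Shift Task 2→5, Task 4→5.
Schedule Task 1@1, Task 2@5, Task 3@1, Task 4@5: d1:7  d2:7  d3:7  d4:5  d5:7  d6:4 — peak 7.
Total digger-days = 37 over 6 days ⇒ peak ≥ ⌈37/6⌉ = 7, so 7 is optimal.

7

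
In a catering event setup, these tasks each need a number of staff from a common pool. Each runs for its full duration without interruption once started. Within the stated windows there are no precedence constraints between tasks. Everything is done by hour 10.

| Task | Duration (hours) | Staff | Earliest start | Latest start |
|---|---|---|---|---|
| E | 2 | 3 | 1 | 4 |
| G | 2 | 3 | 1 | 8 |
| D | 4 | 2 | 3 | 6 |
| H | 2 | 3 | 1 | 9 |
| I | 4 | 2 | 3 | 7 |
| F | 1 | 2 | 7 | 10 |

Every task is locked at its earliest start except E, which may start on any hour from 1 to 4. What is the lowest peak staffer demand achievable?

E@1: h1:9  h2:9  h3:4  h4:4  h5:4  h6:4  h7:2  h8:0  h9:0  h10:0 → peak 9
E@2: h1:6  h2:9  h3:7  h4:4  h5:4  h6:4  h7:2  h8:0  h9:0  h10:0 → peak 9
E@3: h1:6  h2:6  h3:7  h4:7  h5:4  h6:4  h7:2  h8:0  h9:0  h10:0 → peak 7
E@4: h1:6  h2:6  h3:4  h4:7  h5:7  h6:4  h7:2  h8:0  h9:0  h10:0 → peak 7
Best is E@3, peak 7.

7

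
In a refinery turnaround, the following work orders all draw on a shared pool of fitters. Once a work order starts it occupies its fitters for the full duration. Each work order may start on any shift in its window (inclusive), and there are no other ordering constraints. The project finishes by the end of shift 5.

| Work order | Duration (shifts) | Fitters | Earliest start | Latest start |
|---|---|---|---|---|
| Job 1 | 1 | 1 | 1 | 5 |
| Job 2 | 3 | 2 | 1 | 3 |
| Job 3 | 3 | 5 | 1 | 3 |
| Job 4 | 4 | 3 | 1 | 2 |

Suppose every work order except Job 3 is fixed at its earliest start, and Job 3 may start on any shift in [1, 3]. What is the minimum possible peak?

10

Job 3@1: s1:11  s2:10  s3:10  s4:3  s5:0 → peak 11
Job 3@2: s1:6  s2:10  s3:10  s4:8  s5:0 → peak 10
Job 3@3: s1:6  s2:5  s3:10  s4:8  s5:5 → peak 10
Best is Job 3@2, peak 10.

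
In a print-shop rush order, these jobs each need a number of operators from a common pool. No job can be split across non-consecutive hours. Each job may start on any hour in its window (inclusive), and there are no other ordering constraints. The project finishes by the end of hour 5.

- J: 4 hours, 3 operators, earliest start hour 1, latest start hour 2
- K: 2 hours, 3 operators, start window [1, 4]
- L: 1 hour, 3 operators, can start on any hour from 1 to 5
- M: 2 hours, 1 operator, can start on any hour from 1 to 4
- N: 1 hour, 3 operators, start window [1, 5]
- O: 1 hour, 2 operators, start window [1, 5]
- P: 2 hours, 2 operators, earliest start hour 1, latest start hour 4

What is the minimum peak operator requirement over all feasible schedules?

7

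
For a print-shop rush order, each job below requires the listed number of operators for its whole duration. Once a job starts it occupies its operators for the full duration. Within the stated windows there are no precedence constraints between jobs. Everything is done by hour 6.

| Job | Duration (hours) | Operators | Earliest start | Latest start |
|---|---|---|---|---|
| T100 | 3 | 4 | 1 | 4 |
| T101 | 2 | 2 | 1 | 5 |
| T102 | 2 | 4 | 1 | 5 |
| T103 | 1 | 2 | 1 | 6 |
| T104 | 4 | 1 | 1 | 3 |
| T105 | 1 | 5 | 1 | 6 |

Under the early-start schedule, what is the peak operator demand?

18

Early-start schedule: T100@1, T101@1, T102@1, T103@1, T104@1, T105@1.
Load per hour: hour 1: 18, hour 2: 11, hour 3: 5, hour 4: 1, hour 5: 0, hour 6: 0.
Peak is 18.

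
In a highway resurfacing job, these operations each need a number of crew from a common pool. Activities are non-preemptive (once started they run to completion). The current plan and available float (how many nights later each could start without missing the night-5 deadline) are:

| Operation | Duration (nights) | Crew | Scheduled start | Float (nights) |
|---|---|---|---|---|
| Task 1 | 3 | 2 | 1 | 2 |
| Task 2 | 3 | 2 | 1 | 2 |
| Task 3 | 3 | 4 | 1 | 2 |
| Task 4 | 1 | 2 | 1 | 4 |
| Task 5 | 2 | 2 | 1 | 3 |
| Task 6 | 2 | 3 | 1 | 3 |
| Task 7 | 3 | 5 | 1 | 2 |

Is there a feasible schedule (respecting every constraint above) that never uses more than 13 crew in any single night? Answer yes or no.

Schedule Task 1@1, Task 2@1, Task 3@1, Task 4@1, Task 5@1, Task 6@4, Task 7@3: n1:12  n2:10  n3:13  n4:8  n5:8 — peak 13 ≤ 13.

yes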